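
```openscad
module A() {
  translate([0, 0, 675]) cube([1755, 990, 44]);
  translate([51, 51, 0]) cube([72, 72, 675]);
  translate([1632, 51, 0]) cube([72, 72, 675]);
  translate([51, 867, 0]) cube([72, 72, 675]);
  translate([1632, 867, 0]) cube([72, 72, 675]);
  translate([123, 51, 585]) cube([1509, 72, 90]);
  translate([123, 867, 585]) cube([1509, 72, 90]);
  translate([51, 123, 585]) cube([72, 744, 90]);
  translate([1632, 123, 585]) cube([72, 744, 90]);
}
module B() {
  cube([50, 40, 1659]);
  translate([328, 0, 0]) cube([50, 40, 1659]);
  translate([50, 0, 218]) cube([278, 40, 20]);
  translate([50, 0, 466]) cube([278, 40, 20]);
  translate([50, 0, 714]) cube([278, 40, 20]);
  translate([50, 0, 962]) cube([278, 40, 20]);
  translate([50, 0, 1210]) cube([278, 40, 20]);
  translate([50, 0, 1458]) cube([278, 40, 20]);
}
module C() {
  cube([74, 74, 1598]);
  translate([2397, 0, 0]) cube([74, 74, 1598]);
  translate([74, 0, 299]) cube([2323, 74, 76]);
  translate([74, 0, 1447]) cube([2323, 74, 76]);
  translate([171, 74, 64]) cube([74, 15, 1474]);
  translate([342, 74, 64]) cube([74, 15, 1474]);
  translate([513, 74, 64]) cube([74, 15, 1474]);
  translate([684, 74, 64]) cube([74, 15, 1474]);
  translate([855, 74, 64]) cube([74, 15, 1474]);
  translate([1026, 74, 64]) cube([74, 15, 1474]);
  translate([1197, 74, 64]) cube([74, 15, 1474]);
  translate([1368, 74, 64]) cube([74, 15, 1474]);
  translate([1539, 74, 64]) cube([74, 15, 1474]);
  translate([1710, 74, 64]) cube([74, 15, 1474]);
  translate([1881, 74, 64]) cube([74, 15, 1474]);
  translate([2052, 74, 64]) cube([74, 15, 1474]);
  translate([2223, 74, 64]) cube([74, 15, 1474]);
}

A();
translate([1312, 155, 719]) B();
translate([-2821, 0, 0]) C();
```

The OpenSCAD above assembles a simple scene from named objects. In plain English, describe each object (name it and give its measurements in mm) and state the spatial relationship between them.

A is a rectangular dining table. The top is 1755×990×44 mm with its upper surface at z = 719 mm. It stands on four 72×72 mm square legs, each inset 51 mm from the nearest pair of top edges, running from the floor to the underside of the top. Four apron rails, 72 mm thick and 90 mm tall, run between adjacent legs with their top edges flush with the underside of the top and their outer faces flush with the legs' outer faces.

B is a straight ladder. Two 50×40 mm vertical rails, 1659 mm tall, stand 378 mm apart (outside-to-outside) with their front faces coplanar on the −y side. 6 rungs, each 40 mm deep and 20 mm tall, span between the inner faces of the rails, front faces flush with the rails. The lowest rung's underside is at z = 218 mm and rungs are spaced 248 mm apart (underside to underside).

C is a fence section. Two 74×74 mm posts, 1598 mm tall, stand on the floor with a clear span of 2323 mm between their inner faces. Two horizontal rails of 74×76 mm section span the gap between the posts with their undersides at z = 299 mm and z = 1447 mm, flush with the posts' −y face. 13 pickets, each 74 mm wide, 15 mm thick and 1474 mm tall, are fixed to the +y face of the rails with their bottoms at z = 64 mm, evenly spaced across the span with equal gaps (rounded down to the nearest mm) at the −x end and between each pair — any rounding remainder accumulates at the +x end.

The ladder is on top of the table. The fence section is on the floor beside the table on its −x side.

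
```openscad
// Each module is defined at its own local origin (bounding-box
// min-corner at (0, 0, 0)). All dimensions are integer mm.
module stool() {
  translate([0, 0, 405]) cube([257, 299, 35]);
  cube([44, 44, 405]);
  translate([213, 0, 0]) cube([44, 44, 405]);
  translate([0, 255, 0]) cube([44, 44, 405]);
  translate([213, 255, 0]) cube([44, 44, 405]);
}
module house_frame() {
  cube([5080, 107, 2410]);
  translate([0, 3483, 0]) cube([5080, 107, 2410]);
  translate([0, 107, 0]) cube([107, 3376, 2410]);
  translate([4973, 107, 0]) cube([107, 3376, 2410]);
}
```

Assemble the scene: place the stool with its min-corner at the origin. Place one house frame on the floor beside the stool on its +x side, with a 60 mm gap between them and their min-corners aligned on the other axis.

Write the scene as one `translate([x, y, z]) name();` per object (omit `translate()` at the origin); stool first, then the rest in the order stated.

stool();
translate([317, 0, 0]) house_frame();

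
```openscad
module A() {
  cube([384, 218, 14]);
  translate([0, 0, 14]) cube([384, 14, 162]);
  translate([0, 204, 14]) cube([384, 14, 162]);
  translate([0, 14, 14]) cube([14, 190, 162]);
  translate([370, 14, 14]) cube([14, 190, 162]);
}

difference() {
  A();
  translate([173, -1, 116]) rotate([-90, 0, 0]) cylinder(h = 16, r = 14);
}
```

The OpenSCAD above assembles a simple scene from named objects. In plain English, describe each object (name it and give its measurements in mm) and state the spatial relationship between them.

A is an open storage box with external size 384×218×176 mm and wall thickness 14 mm (the base is also 14 mm thick). The base covers the whole footprint; the four walls stand on the base, with the y-facing walls full-width and the x-facing walls fitting between their inner faces.

The open box has a circular hole of radius 14 mm through its front wall, centred at (x = 173, z = 116).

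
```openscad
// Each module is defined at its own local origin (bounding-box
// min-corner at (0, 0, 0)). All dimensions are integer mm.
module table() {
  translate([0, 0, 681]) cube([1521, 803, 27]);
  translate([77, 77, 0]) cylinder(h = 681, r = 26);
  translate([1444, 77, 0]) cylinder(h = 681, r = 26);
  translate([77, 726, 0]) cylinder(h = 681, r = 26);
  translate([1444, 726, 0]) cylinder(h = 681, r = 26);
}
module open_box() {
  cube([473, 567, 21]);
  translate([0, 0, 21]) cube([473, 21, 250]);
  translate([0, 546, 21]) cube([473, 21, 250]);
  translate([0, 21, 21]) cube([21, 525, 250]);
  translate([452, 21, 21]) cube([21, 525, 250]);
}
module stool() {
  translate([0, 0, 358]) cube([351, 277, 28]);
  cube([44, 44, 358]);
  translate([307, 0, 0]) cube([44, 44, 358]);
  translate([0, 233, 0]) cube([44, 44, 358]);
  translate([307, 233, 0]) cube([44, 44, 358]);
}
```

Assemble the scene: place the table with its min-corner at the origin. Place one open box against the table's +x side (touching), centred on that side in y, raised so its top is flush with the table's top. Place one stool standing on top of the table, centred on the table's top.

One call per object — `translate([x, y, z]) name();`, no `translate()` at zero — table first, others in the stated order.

table();
translate([1521, 118, 437]) open_box();
translate([585, 263, 708]) stool();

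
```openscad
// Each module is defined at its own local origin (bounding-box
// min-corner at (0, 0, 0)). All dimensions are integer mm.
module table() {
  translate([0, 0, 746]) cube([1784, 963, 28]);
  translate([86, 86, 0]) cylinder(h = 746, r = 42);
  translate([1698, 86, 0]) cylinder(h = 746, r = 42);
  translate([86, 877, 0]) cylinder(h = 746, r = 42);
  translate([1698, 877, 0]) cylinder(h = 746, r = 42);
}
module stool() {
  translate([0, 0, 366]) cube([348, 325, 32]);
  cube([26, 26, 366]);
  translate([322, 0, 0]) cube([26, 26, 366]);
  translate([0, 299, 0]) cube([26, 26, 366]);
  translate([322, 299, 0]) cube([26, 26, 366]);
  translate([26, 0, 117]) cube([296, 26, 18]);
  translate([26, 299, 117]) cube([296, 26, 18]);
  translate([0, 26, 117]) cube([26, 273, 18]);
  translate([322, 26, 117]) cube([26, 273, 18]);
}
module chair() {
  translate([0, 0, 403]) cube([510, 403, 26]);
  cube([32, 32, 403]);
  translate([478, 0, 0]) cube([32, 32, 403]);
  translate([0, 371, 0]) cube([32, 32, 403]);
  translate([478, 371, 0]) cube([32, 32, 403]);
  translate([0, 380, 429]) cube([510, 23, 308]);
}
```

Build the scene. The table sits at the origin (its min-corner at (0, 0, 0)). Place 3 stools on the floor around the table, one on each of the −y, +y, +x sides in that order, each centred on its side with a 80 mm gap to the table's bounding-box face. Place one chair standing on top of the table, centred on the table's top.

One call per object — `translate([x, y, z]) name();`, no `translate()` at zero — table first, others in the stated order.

table();
translate([718, -405, 0]) stool();
translate([718, 1043, 0]) stool();
translate([1864, 319, 0]) stool();
translate([637, 280, 774]) chair();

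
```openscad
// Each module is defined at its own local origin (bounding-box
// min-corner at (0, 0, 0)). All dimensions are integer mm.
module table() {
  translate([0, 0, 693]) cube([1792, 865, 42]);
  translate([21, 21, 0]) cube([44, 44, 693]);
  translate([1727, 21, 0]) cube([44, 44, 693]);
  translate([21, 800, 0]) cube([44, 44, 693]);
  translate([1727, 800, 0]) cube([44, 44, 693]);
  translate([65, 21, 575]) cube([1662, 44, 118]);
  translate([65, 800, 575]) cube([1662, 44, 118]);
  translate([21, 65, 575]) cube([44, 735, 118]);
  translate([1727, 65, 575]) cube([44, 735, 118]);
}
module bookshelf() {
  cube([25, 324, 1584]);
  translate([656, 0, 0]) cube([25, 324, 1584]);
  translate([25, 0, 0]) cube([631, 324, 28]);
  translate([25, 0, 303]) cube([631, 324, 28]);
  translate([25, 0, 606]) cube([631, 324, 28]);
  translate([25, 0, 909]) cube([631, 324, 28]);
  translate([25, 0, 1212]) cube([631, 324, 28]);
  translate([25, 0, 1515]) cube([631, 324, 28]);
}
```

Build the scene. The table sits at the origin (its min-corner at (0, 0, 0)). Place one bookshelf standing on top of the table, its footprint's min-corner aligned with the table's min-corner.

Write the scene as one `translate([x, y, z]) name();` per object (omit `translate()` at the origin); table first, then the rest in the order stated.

table();
translate([0, 0, 735]) bookshelf();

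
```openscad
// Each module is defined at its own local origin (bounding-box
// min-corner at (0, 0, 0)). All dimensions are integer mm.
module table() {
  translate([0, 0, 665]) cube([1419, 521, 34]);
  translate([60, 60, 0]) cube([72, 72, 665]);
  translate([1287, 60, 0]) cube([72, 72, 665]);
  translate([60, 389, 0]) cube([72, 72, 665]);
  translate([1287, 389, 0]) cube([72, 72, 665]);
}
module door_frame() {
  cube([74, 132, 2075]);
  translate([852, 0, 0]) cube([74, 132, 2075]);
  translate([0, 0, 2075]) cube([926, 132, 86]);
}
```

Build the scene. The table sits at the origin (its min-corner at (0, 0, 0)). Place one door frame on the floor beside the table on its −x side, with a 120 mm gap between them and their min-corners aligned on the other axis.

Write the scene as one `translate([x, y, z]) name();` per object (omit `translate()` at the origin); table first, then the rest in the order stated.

table();
translate([-1046, 0, 0]) door_frame();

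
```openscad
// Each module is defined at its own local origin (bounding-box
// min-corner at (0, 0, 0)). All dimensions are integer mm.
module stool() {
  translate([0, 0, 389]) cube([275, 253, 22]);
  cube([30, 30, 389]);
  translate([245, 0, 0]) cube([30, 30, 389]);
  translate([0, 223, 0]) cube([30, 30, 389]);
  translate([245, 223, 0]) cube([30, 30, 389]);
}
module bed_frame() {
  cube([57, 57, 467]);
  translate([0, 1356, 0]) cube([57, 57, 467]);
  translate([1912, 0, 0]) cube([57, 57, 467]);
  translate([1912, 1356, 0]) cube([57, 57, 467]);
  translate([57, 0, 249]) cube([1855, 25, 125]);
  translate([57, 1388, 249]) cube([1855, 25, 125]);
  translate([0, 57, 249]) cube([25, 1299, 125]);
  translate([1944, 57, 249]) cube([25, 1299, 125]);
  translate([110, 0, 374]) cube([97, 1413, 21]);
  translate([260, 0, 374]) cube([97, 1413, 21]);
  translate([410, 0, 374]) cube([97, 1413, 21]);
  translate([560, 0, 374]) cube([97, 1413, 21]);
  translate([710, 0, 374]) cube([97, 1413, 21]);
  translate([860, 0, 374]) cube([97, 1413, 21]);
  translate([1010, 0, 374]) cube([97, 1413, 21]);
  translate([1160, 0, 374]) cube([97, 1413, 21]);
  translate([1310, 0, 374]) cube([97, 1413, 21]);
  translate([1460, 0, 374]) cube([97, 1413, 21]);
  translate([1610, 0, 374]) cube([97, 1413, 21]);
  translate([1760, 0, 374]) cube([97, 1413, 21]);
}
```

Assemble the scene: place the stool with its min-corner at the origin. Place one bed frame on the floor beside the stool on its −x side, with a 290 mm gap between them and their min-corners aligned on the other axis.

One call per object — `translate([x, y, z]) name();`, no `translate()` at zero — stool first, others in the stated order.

stool();
translate([-2259, 0, 0]) bed_frame();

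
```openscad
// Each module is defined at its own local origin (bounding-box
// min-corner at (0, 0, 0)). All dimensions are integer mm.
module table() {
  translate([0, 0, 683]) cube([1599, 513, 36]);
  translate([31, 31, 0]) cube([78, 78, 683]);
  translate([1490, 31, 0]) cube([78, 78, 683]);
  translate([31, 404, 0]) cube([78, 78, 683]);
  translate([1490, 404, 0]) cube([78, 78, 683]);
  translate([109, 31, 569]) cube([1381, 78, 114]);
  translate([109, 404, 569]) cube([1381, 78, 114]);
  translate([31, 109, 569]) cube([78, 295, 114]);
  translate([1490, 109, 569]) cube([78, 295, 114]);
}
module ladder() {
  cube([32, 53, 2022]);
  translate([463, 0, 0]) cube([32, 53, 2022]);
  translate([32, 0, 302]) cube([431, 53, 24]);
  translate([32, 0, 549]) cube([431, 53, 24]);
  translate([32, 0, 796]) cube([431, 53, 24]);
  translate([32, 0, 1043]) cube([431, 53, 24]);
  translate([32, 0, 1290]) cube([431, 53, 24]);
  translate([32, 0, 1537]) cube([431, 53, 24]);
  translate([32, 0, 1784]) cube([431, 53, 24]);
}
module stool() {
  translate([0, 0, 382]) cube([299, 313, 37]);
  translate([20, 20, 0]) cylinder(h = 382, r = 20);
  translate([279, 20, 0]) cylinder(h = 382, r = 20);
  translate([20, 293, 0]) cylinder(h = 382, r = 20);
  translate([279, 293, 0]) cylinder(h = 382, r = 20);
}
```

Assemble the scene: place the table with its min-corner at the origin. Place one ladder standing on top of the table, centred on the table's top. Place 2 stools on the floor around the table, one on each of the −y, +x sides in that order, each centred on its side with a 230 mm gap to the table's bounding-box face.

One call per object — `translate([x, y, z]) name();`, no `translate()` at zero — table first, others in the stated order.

table();
translate([552, 230, 719]) ladder();
translate([650, -543, 0]) stool();
translate([1829, 100, 0]) stool();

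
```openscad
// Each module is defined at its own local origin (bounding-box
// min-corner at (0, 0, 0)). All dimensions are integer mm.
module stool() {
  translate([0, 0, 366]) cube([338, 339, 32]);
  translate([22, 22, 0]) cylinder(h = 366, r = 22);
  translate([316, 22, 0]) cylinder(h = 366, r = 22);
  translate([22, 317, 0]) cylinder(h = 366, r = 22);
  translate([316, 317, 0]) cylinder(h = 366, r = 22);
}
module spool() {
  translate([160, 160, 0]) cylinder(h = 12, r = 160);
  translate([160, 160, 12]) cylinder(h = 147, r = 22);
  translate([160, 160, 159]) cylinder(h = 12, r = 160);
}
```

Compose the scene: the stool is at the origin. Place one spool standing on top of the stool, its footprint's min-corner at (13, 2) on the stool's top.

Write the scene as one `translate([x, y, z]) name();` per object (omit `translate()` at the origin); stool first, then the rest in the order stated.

stool();
translate([13, 2, 398]) spool();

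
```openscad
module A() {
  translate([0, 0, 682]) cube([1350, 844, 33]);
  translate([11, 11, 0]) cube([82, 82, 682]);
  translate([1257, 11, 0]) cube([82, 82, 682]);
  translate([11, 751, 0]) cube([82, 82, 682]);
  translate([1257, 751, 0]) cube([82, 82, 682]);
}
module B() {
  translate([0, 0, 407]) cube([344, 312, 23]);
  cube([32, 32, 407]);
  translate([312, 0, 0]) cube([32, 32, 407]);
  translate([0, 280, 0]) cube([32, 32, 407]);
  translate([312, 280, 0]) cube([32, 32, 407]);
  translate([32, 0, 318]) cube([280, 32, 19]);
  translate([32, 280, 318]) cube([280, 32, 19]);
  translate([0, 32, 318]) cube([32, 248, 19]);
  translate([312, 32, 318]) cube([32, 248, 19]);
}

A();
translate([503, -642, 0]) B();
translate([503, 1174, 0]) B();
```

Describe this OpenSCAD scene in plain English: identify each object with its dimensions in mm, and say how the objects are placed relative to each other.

A is a table with a 1350×844 mm rectangular top, 33 mm thick, top surface at z = 715 mm, supported by four 82×82 mm square legs, each inset 11 mm from the nearest pair of top edges, running from the floor.

B is a four-legged stool. The seat is 344×312 mm, 23 mm thick, top at z = 430 mm. It stands on four square legs, each 32×32 mm in cross-section, from z = 0 to the seat underside, each flush with a corner of the seat. Four stretchers, 32 mm wide and 19 mm tall, connect adjacent legs with their undersides at z = 318 mm, each running between the inner faces of the legs it joins and aligned with the legs' outer faces on the other axis.

Two stools sit around the table at the −y, +y sides.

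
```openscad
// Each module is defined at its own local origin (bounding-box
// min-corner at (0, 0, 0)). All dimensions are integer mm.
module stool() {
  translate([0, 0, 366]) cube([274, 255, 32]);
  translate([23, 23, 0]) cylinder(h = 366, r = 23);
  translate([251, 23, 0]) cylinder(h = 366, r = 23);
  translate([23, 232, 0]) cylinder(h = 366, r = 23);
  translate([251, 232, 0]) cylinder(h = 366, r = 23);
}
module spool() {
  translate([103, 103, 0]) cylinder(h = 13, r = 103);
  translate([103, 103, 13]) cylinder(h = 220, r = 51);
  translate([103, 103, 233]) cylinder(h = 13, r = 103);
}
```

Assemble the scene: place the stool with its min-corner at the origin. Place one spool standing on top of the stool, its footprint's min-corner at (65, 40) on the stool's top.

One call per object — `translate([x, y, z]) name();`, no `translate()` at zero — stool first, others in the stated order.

stool();
translate([65, 40, 398]) spool();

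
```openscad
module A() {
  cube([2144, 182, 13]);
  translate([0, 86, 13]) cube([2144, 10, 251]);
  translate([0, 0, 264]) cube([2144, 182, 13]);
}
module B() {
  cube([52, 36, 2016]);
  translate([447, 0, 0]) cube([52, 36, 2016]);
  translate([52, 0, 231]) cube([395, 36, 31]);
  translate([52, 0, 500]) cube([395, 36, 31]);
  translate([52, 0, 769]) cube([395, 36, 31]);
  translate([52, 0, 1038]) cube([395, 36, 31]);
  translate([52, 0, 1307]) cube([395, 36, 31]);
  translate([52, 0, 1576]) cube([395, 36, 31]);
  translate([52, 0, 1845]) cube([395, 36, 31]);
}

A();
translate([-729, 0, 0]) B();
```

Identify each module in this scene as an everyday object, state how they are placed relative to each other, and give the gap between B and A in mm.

The ladder's nearest face is 230 mm from the I-beam's −x face.

A is an I-beam. B is a ladder. The ladder is on the floor beside the I-beam on its −x side. The gap between the ladder and the I-beam is 230 mm.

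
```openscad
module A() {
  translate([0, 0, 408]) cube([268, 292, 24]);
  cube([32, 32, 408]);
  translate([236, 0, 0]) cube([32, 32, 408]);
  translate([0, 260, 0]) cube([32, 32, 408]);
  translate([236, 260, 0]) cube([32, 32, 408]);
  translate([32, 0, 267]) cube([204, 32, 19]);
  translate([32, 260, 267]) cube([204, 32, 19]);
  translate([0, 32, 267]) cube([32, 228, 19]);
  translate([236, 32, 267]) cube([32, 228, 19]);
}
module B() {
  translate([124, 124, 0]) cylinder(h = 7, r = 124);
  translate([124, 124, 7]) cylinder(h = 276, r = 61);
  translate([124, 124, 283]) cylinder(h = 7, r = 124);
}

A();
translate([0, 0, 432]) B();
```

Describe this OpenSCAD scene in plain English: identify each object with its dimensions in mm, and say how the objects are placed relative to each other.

A is a four-legged stool. The seat is a 268×292×24 mm slab whose top surface is at z = 432 mm; four square legs, each 32×32 mm in cross-section, run from the floor (z = 0) to the underside of the seat, each flush with a corner of the seat. Four stretchers, 32 mm wide and 19 mm tall, connect adjacent legs with their undersides at z = 267 mm, each running between the inner faces of the legs it joins and aligned with the legs' outer faces on the other axis.

B is a spool: two coaxial disc flanges of radius 124 mm and thickness 7 mm, joined by a core cylinder of radius 61 mm and height 276 mm. The lower flange rests on z = 0 and the three cylinders share a vertical axis.

The spool is on top of the stool.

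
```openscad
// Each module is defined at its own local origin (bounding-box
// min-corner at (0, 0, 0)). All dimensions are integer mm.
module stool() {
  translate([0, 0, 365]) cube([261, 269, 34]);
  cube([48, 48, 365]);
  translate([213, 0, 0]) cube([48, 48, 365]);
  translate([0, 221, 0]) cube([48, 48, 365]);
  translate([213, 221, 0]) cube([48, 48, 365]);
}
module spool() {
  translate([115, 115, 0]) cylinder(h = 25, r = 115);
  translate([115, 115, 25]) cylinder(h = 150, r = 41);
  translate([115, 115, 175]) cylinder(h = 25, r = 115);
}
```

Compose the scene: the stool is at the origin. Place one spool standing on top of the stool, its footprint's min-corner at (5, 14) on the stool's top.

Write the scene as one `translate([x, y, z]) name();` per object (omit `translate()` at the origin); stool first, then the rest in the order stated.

stool();
translate([5, 14, 399]) spool();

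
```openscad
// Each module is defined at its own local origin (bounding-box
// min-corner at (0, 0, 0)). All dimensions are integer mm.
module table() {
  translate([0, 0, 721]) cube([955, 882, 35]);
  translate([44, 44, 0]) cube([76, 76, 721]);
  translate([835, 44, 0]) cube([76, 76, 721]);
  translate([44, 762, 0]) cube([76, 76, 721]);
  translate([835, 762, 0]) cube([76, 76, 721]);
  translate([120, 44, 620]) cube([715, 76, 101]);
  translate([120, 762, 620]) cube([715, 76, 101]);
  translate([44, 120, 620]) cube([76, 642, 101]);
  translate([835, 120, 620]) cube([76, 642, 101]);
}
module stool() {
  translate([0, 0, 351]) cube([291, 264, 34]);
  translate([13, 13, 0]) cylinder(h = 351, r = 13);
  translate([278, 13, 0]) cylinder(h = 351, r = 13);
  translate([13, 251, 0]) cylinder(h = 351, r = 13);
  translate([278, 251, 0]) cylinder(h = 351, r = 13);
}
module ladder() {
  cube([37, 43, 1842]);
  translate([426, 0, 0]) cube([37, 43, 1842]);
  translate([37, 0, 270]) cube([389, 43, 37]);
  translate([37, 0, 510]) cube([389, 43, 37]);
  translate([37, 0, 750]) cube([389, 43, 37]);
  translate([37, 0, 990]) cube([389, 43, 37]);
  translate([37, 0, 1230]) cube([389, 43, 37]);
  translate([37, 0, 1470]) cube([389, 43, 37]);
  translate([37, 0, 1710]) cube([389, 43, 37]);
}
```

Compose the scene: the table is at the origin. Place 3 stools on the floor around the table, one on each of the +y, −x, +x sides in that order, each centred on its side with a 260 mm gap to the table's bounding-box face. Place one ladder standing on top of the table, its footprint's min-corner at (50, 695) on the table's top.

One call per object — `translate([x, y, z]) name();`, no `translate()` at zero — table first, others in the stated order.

table();
translate([332, 1142, 0]) stool();
translate([-551, 309, 0]) stool();
translate([1215, 309, 0]) stool();
translate([50, 695, 756]) ladder();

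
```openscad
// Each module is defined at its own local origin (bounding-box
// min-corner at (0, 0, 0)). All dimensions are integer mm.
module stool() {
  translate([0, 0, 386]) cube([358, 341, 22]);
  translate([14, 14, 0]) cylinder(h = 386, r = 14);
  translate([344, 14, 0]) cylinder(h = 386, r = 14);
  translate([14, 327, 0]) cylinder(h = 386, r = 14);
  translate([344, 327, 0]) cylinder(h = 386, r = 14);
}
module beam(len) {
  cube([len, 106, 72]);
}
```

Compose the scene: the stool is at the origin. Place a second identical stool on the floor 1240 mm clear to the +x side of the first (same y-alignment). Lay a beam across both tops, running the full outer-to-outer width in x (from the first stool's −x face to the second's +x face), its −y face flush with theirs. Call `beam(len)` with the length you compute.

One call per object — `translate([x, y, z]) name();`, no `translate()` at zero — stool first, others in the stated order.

stool();
translate([1598, 0, 0]) stool();
translate([0, 0, 408]) beam(1956);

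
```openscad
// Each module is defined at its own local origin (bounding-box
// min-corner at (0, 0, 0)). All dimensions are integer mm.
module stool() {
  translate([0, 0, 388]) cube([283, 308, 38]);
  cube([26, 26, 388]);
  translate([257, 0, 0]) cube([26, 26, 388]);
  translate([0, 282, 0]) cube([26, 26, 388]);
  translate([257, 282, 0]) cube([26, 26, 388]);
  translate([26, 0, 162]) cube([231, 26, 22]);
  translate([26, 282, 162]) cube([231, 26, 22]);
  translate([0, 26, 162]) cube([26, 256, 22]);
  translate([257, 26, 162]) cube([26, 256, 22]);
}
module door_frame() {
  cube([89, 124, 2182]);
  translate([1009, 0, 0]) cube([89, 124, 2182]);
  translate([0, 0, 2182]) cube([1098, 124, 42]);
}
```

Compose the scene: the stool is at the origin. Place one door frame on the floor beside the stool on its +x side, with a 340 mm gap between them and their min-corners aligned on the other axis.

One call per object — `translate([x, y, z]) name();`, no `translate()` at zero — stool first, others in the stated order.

stool();
translate([623, 0, 0]) door_frame();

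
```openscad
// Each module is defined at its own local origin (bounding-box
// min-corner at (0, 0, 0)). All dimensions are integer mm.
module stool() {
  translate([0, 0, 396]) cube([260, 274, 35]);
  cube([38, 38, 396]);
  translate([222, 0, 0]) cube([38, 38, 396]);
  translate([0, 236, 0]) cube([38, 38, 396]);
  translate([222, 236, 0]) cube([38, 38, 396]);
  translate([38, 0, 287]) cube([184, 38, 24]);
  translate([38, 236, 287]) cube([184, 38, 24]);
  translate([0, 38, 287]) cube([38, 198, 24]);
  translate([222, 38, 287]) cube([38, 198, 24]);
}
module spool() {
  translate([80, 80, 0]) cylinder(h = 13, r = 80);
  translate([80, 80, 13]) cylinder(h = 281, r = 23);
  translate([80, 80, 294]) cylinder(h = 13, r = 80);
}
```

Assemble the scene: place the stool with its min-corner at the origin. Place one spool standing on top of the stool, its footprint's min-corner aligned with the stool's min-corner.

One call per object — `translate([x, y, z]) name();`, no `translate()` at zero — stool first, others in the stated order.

stool();
translate([0, 0, 431]) spool();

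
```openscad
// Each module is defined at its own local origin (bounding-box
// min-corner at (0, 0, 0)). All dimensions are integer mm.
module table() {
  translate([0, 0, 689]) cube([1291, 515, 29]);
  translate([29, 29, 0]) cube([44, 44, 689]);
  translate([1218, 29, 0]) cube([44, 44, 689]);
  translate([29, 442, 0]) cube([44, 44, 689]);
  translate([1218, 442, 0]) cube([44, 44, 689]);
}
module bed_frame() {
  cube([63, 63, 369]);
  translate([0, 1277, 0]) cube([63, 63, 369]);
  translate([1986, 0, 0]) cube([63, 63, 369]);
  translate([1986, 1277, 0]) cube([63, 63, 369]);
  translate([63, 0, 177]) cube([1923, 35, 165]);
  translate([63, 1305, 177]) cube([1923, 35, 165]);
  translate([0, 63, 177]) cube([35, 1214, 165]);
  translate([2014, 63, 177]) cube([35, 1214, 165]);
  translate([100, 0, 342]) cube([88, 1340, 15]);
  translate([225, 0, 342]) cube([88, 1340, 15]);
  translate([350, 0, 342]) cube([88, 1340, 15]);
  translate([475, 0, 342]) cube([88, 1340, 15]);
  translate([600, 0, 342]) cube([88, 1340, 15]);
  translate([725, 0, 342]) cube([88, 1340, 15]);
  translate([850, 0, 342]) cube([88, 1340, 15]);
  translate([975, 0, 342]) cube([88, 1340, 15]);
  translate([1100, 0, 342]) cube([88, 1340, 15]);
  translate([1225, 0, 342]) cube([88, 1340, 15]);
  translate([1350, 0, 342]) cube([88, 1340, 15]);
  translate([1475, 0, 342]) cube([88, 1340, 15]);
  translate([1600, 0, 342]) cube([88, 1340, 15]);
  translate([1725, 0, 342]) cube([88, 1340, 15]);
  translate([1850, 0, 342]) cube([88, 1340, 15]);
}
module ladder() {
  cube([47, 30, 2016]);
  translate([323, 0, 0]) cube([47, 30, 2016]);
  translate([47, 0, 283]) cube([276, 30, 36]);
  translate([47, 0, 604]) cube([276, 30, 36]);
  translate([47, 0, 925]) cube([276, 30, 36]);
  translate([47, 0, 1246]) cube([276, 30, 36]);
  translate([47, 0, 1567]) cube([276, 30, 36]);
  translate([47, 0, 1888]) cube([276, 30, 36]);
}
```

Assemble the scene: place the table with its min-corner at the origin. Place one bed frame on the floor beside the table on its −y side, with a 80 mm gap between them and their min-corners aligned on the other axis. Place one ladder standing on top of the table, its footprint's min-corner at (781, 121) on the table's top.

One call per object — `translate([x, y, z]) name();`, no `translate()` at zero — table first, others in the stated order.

table();
translate([0, -1420, 0]) bed_frame();
translate([781, 121, 718]) ladder();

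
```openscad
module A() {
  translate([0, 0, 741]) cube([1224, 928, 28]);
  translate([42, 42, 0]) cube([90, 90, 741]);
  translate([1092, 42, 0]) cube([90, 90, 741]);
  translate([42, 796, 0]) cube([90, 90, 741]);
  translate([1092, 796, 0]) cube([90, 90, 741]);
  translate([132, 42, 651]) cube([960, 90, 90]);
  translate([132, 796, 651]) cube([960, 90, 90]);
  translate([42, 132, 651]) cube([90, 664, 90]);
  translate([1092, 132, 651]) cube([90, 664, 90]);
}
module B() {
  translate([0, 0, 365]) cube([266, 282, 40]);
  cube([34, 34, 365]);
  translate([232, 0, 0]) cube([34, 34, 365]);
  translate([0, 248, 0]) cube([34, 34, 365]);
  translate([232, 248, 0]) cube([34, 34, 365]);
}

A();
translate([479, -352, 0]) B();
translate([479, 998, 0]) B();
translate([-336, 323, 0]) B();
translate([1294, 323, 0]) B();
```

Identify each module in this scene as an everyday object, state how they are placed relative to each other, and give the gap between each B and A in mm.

A is a table. B is a stool. Four stools sit around the table at the −y, +y, −x, +x sides. The gap between each stool and the table is 70 mm.

Each stool's nearest face is 70 mm from the table's bounding box.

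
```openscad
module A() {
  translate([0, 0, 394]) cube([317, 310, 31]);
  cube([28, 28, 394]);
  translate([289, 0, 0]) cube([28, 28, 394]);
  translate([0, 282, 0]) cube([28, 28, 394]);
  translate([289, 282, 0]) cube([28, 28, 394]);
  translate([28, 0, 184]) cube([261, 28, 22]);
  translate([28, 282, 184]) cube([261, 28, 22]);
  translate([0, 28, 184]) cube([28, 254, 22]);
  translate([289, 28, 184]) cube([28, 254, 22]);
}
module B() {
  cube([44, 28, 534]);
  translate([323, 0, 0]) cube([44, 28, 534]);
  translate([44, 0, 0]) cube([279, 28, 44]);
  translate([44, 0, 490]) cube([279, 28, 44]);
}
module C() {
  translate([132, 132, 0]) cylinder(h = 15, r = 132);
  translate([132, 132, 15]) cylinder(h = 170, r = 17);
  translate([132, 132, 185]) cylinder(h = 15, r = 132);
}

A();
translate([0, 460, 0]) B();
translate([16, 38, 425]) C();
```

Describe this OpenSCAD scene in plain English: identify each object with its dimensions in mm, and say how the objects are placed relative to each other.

A is a simple wooden stool: a rectangular seat 317 mm (x) by 310 mm (y), 31 mm thick, top face at z = 425 mm, on four square legs, each 28×28 mm in cross-section. The legs rest on z = 0, each flush with a corner of the seat. Four stretchers, 28 mm wide and 22 mm tall, connect adjacent legs with their undersides at z = 184 mm, each running between the inner faces of the legs it joins and aligned with the legs' outer faces on the other axis.

B is a picture frame with a 279×446 mm rectangular opening (x by z) and a uniform 44 mm border on every side. Frame depth is 28 mm along y. It is built from two vertical stiles running the full outside height and two horizontal rails spanning the gap between the stiles.

C is a spool: two coaxial disc flanges of radius 132 mm and thickness 15 mm, joined by a core cylinder of radius 17 mm and height 170 mm. The lower flange rests on z = 0 and the three cylinders share a vertical axis.

The picture frame is on the floor beside the stool on its +y side. The spool is on top of the stool.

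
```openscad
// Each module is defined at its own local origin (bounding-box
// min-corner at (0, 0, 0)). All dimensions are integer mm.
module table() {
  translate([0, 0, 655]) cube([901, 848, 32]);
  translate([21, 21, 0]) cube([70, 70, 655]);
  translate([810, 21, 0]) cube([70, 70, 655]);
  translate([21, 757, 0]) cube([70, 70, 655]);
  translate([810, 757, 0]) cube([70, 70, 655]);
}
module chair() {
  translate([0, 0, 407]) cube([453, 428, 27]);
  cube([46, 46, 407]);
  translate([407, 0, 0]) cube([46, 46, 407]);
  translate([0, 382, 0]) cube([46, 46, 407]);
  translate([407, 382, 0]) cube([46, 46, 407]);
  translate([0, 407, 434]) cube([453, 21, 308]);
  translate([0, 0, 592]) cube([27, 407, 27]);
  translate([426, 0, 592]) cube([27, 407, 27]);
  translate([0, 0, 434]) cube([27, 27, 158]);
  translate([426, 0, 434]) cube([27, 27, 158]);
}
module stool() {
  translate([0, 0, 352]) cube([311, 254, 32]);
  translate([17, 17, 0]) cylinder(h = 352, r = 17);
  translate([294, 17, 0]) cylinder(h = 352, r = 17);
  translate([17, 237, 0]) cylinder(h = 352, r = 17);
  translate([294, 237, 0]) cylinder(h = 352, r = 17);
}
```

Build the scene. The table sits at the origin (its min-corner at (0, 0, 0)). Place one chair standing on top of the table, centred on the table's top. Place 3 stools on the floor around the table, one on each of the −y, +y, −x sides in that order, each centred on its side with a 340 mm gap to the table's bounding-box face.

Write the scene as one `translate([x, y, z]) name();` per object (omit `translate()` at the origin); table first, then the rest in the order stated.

table();
translate([224, 210, 687]) chair();
translate([295, -594, 0]) stool();
translate([295, 1188, 0]) stool();
translate([-651, 297, 0]) stool();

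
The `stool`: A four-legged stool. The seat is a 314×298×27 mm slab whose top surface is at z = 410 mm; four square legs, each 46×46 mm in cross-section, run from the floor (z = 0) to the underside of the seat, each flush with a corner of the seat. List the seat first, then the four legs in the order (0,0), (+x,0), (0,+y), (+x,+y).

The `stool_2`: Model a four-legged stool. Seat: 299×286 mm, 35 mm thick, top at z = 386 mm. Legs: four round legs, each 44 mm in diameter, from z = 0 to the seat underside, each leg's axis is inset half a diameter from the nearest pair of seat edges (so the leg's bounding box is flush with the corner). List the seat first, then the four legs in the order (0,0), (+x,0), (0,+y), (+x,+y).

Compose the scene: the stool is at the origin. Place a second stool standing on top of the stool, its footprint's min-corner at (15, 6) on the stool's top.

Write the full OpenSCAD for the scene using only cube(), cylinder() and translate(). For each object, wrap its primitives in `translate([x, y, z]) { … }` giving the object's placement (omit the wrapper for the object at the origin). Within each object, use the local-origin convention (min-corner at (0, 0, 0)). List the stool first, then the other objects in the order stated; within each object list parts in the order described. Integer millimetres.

translate([0, 0, 383]) cube([314, 298, 27]);
cube([46, 46, 383]);
translate([268, 0, 0]) cube([46, 46, 383]);
translate([0, 252, 0]) cube([46, 46, 383]);
translate([268, 252, 0]) cube([46, 46, 383]);
translate([15, 6, 410]) {
  translate([0, 0, 351]) cube([299, 286, 35]);
  translate([22, 22, 0]) cylinder(h = 351, r = 22);
  translate([277, 22, 0]) cylinder(h = 351, r = 22);
  translate([22, 264, 0]) cylinder(h = 351, r = 22);
  translate([277, 264, 0]) cylinder(h = 351, r = 22);
}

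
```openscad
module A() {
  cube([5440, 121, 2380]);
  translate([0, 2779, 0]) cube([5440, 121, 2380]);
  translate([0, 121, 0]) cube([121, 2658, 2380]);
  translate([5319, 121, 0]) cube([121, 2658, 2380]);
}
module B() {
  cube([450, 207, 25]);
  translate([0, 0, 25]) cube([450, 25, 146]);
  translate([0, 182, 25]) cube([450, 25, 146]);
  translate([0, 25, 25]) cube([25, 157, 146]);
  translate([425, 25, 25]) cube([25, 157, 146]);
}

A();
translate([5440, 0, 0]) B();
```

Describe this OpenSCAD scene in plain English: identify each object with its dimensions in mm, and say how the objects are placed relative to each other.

A is the wall frame of a small rectangular building: four walls, each 2380 mm tall and 121 mm thick, enclosing a footprint 5440 mm (x) by 2900 mm (y) outside-to-outside, with no floor or roof. The front and back walls (the −y and +y sides) span the full width; the two side walls fit between them.

B is an open storage box with external size 450×207×171 mm and wall thickness 25 mm (the base is also 25 mm thick). The base covers the whole footprint; the four walls stand on the base, with the y-facing walls full-width and the x-facing walls fitting between their inner faces.

The open box is against the house frame's +x side, with their −y faces flush.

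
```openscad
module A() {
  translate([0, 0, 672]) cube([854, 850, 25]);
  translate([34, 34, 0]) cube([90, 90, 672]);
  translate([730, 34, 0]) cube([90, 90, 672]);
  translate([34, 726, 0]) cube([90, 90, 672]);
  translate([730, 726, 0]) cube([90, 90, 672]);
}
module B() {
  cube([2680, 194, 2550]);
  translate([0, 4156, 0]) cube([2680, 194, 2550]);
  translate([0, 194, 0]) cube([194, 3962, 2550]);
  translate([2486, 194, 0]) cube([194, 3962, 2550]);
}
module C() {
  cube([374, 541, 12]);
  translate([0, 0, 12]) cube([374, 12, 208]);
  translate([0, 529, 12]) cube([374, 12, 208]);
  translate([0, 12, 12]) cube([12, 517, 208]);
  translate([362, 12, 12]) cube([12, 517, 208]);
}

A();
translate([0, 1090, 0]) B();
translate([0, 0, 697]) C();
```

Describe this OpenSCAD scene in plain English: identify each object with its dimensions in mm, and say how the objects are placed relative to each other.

A is a table: top 854 mm (x) × 850 mm (y), 25 mm thick, upper face at z = 697 mm, on four 90×90 mm square legs, each inset 34 mm from the nearest pair of top edges, running from z = 0 to the bottom of the top.

B is a box-shaped house frame (walls only): outside footprint 2680×4350 mm, wall height 2550 mm, wall thickness 194 mm. The two y-facing walls run the full x-width; the two x-facing walls fit between the inner faces of the y-facing walls.

C is an open storage box with external size 374×541×220 mm and wall thickness 12 mm (the base is also 12 mm thick). The base covers the whole footprint; the four walls stand on the base, with the y-facing walls full-width and the x-facing walls fitting between their inner faces.

The house frame is on the floor beside the table on its +y side. The open box is on top of the table.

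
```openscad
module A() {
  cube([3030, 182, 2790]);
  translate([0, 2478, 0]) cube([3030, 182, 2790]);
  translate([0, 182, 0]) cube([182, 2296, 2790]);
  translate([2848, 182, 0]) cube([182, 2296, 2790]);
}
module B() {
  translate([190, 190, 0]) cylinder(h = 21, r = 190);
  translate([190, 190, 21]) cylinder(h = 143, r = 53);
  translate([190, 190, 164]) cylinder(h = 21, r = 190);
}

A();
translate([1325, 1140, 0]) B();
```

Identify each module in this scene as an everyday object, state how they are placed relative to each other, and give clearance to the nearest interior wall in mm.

Clearances: x = 1143, y = 958; minimum 958 mm.

A is a house frame. B is a spool. The spool sits inside the house frame, centred. The clearance to the nearest interior wall is 958 mm.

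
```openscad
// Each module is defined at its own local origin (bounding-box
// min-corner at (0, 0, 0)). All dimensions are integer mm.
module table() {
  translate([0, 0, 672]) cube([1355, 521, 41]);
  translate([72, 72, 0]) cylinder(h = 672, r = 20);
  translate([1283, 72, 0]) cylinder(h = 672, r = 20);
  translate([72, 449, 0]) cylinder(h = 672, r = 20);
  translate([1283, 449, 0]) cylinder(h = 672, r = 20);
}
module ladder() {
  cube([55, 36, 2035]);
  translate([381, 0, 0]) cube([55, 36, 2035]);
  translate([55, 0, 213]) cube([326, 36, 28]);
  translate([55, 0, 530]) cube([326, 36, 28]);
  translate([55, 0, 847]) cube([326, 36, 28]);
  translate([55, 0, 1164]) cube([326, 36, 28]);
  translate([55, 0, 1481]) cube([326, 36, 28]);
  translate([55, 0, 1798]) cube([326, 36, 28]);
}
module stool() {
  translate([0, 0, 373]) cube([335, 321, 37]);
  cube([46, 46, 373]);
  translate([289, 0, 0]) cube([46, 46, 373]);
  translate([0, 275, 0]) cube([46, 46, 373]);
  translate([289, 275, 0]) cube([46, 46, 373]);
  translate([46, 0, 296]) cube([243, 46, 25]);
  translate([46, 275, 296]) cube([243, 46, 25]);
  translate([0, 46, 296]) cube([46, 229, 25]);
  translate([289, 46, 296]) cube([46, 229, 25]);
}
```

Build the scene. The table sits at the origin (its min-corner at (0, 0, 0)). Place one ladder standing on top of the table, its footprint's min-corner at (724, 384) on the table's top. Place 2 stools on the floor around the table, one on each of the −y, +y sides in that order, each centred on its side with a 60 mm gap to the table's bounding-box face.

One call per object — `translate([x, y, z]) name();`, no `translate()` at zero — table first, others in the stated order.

table();
translate([724, 384, 713]) ladder();
translate([510, -381, 0]) stool();
translate([510, 581, 0]) stool();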